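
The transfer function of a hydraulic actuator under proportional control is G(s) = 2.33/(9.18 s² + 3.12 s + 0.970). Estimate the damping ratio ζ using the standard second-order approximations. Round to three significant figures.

Dividing through by 9.18: denominator becomes s² + 0.3399 s + 0.1057.
So ω_n = √0.1057 = 0.325 rad/s and ζ = 0.3399/(2·0.325) = 0.523.

ζ ≈ 0.523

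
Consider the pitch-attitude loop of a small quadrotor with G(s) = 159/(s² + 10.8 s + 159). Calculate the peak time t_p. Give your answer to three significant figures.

t_p ≈ 0.276 s

Comparing the denominator to s² + 2ζω_n s + ω_n²: ω_n = √159 = 12.6 rad/s, and 2ζω_n = 10.8 so ζ = 10.8/(2·12.6) = 0.428.
ω_d = 12.6·√(1 − 0.428²) = 11.4 rad/s. Then t_p = π/ω_d = 0.276 s.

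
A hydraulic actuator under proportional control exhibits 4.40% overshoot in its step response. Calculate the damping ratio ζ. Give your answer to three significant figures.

ζ ≈ 0.705

ζ = −ln(OS)/√(π² + (ln OS)²). With OS = 0.0440, ln OS = −3.124 and ζ = 3.124/4.430 = 0.705.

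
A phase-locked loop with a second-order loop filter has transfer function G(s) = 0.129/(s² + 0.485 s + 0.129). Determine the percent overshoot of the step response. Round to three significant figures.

%OS ≈ 5.64%

Matching coefficients with s² + 2ζω_n s + ω_n² gives ω_n² = 0.129 ⇒ ω_n = 0.359 rad/s, and ζ = 0.485/(2ω_n) = 0.675.
%OS = 100·exp(−πζ/√(1−ζ²)) = 5.64%.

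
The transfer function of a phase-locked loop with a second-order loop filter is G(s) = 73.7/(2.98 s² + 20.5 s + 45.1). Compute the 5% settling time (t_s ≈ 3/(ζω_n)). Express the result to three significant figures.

t_s ≈ 0.872 s

Dividing through by 2.98: denominator becomes s² + 6.879 s + 15.13.
So ω_n = √15.13 = 3.89 rad/s and ζ = 6.879/(2·3.89) = 0.884.
t_s ≈ 3/(ζω_n) = 0.872 s.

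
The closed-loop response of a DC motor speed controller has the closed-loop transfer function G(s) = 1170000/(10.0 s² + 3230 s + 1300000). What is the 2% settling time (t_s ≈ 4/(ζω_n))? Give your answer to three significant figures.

Dividing through by 10.0: denominator becomes s² + 323.0 s + 130000.
So ω_n = √130000 = 361 rad/s and ζ = 323.0/(2·361) = 0.448.
t_s ≈ 4/(ζω_n) = 0.0248 s.

t_s ≈ 0.0248 s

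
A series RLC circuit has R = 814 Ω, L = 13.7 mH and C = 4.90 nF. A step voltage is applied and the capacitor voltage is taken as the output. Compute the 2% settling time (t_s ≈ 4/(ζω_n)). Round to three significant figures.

t_s ≈ 0.000135 s

For a series RLC circuit (capacitor voltage as output), ω_n = 1/√(LC) = 1/√(13.7 mH · 4.90 nF) = 122000 rad/s.
ζ = (R/2)·√(C/L) = (814/2)·√(4.90 nF/13.7 mH) = 0.243.
t_s ≈ 4/(ζω_n) = 0.000135 s.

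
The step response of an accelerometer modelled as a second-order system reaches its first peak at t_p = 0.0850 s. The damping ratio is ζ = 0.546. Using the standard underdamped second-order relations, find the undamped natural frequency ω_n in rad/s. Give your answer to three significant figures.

Peak time t_p = π/ω_d, so ω_d = π/t_p = π/0.0850 = 37.0 rad/s.
ω_n = ω_d/√(1−ζ²) = 37.0/√0.702 = 44.1 rad/s.

ω_n ≈ 44.1 rad/s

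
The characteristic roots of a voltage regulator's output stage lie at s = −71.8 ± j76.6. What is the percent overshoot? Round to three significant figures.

The poles are at −σ ± jω_d with σ = 71.8 and ω_d = 76.6, so ω_n = √(σ²+ω_d²) = 105 rad/s and ζ = σ/ω_n = 0.684.
%OS = 100·exp(−πζ/√(1−ζ²)) = 5.26%.

%OS ≈ 5.26%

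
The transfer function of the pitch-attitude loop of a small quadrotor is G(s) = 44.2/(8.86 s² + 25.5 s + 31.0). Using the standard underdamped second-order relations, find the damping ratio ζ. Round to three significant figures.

ζ ≈ 0.769

Dividing through by 8.86: denominator becomes s² + 2.878 s + 3.499.
So ω_n = √3.499 = 1.87 rad/s and ζ = 2.878/(2·1.87) = 0.769.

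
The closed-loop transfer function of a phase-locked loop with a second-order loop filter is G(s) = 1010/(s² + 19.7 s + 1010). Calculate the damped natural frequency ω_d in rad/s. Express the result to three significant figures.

Matching coefficients with s² + 2ζω_n s + ω_n² gives ω_n² = 1010 ⇒ ω_n = 31.8 rad/s, and ζ = 19.7/(2ω_n) = 0.310.
ω_d = ω_n√(1−ζ²) = 30.2 rad/s.

ω_d ≈ 30.2 rad/s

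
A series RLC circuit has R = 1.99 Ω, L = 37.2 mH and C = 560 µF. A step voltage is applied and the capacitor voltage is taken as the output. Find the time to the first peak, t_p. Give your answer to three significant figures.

For a series RLC circuit (capacitor voltage as output), ω_n = 1/√(LC) = 1/√(37.2 mH · 560 µF) = 219 rad/s.
ζ = (R/2)·√(C/L) = (1.99/2)·√(560 µF/37.2 mH) = 0.122.
The damped frequency ω_d = ω_n√(1−ζ²) = 217 rad/s. t_p = π/ω_d = 0.0144 s.

t_p ≈ 0.0144 s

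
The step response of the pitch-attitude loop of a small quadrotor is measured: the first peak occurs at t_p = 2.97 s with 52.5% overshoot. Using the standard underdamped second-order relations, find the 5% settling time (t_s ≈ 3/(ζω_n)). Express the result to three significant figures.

The overshoot fixes ζ = −ln(OS)/√(π²+ln²(OS)) = 0.201.
t_p = π/ω_d ⇒ ω_d = 1.06 rad/s; then ω_n = ω_d/√(1−ζ²) = 1.08 rad/s.
t_s ≈ 3/(ζω_n) = 3/(0.201·1.08) = 13.8 s.

t_s ≈ 13.8 s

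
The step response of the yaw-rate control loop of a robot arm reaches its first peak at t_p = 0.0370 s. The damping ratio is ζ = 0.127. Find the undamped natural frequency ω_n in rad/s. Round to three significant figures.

ω_n ≈ 85.6 rad/s

Peak time t_p = π/ω_d, so ω_d = π/t_p = π/0.0370 = 84.9 rad/s.
ω_n = ω_d/√(1−ζ²) = 84.9/√0.984 = 85.6 rad/s.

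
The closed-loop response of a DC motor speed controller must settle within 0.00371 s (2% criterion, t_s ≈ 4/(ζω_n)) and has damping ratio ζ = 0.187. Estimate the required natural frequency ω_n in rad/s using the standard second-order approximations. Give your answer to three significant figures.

Rearranging t_s ≈ 4/(ζω_n) gives ω_n = 4/(ζ·t_s) = 4/(0.187 × 0.00371) = 5770 rad/s.

ω_n ≈ 5770 rad/s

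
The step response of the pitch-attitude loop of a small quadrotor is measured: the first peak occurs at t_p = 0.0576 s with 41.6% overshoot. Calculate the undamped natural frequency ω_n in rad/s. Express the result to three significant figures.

ω_n ≈ 56.6 rad/s

ζ from %OS: ζ = |ln 0.416|/√(π²+ln²0.416) = 0.269.
t_p = π/ω_d ⇒ ω_d = 54.5 rad/s; then ω_n = ω_d/√(1−ζ²) = 56.6 rad/s.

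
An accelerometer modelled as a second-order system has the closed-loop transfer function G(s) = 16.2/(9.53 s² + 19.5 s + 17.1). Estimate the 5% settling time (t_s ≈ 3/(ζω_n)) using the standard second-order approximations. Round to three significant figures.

Dividing through by 9.53: denominator becomes s² + 2.046 s + 1.794.
So ω_n = √1.794 = 1.34 rad/s and ζ = 2.046/(2·1.34) = 0.764.
t_s ≈ 3/(ζω_n) = 2.93 s.

t_s ≈ 2.93 s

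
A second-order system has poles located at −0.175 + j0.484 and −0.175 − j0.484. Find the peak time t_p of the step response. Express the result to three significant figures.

t_p = π/ω_d with ω_d = 0.484 (the imaginary part), so t_p = 6.49 s.

t_p ≈ 6.49 s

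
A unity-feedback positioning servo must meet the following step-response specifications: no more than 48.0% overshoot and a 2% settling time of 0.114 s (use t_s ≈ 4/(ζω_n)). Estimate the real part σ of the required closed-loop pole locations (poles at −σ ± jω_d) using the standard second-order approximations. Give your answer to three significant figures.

σ ≈ 35.1

The settling-time spec alone fixes σ = ζω_n = 4/t_s = 4/0.114 = 35.1.
(Overshoot then fixes ζ = 0.228 and hence ω_d = σ·√(1−ζ²)/ζ = 150 rad/s.)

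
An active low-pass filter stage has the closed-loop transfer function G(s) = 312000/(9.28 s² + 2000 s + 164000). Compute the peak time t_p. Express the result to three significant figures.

t_p ≈ 0.0404 s

Dividing through by 9.28: denominator becomes s² + 215.5 s + 17670.
So ω_n = √17670 = 133 rad/s and ζ = 215.5/(2·133) = 0.811.
ω_d = 133·√(1 − 0.811²) = 77.8 rad/s. t_p = π/ω_d = 0.0404 s.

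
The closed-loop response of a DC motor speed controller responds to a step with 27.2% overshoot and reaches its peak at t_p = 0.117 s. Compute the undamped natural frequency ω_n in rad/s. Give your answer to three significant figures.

ω_n ≈ 29.1 rad/s

From the overshoot, ζ = −ln(OS)/√(π²+ln²(OS)) = 0.383.
t_p = π/ω_d ⇒ ω_d = 26.9 rad/s; then ω_n = ω_d/√(1−ζ²) = 29.1 rad/s.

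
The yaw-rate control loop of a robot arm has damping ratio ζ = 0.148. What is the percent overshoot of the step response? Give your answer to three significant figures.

%OS ≈ 62.5%

For an underdamped second-order system, %OS = 100·exp(−πζ/√(1−ζ²)).
πζ/√(1−ζ²) = π·0.148/√(1−0.0219) = 0.4701, so %OS = 100·e^(−0.4701) = 62.5%.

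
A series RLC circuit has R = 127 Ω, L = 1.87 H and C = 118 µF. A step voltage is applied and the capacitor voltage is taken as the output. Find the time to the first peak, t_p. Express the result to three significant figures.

For a series RLC circuit (capacitor voltage as output), ω_n = 1/√(LC) = 1/√(1.87 H · 118 µF) = 67.3 rad/s.
ζ = (R/2)·√(C/L) = (127/2)·√(118 µF/1.87 H) = 0.504.
ω_d = 67.3·√(1 − 0.504²) = 58.1 rad/s. t_p = π/ω_d = 0.0540 s.

t_p ≈ 0.0540 s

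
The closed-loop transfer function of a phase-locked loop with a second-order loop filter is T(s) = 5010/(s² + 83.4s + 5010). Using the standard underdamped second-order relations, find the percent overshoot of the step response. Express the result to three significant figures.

ω_n = √5010 = 70.8 rad/s; ζ = 83.4/(2·70.8) = 0.589.
Overshoot: exp(−π·0.589/√(1−0.589²)) = 0.101, i.e. 10.1%.

%OS ≈ 10.1%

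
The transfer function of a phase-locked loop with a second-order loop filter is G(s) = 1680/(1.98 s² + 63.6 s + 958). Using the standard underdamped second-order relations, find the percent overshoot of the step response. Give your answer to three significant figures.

Dividing through by 1.98: denominator becomes s² + 32.12 s + 483.8.
So ω_n = √483.8 = 22.0 rad/s and ζ = 32.12/(2·22.0) = 0.730.
%OS = 100 e^{−πζ/√(1−ζ²)} with ζ = 0.730 gives 3.48%.

%OS ≈ 3.48%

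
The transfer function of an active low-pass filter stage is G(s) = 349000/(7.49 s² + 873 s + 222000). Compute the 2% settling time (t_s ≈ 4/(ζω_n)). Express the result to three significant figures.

t_s ≈ 0.0686 s

Dividing through by 7.49: denominator becomes s² + 116.6 s + 29640.
So ω_n = √29640 = 172 rad/s and ζ = 116.6/(2·172) = 0.339.
t_s ≈ 4/(ζω_n) = 0.0686 s.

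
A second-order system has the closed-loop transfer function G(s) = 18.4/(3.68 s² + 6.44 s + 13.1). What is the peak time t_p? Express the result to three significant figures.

Dividing through by 3.68: denominator becomes s² + 1.750 s + 3.560.
So ω_n = √3.560 = 1.89 rad/s and ζ = 1.750/(2·1.89) = 0.464.
ω_d = ω_n√(1−ζ²) = 1.67 rad/s. t_p = π/ω_d = 1.88 s.

t_p ≈ 1.88 s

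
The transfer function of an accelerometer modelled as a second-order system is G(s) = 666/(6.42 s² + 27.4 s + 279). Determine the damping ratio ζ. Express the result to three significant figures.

Dividing through by 6.42: denominator becomes s² + 4.268 s + 43.46.
So ω_n = √43.46 = 6.59 rad/s and ζ = 4.268/(2·6.59) = 0.324.

ζ ≈ 0.324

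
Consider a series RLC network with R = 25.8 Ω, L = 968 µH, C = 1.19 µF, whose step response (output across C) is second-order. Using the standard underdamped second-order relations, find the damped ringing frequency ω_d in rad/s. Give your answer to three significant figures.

For a series RLC circuit (capacitor voltage as output), ω_n = 1/√(LC) = 1/√(968 µH · 1.19 µF) = 29500 rad/s.
ζ = (R/2)·√(C/L) = (25.8/2)·√(1.19 µF/968 µH) = 0.452.
The damped frequency ω_d = ω_n√(1−ζ²) = 26300 rad/s.

ω_d ≈ 26300 rad/s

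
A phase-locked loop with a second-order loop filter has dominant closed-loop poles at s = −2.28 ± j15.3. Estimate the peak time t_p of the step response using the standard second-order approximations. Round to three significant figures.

t_p ≈ 0.205 s

t_p = π/ω_d with ω_d = 15.3 (the imaginary part), so t_p = 0.205 s.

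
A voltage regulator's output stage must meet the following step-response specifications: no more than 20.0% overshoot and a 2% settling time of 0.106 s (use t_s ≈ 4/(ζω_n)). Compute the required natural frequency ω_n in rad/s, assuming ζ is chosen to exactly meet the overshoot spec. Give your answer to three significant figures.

From %OS = 100·exp(−πζ/√(1−ζ²)), invert to get ζ = −ln(OS)/√(π² + ln²(OS)) with OS = 0.200.
−ln 0.200 = 1.609, so ζ = 1.609/√(π² + 2.590) = 0.456.
From t_s ≈ 4/(ζω_n): ω_n = 4/(ζ·t_s) = 4/(0.456·0.106) = 82.8 rad/s.

ω_n ≈ 82.8 rad/s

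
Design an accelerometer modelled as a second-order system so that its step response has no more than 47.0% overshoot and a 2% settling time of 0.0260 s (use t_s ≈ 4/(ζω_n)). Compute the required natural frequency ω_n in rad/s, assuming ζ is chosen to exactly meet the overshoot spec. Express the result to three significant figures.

From %OS = 100·exp(−πζ/√(1−ζ²)), invert to get ζ = −ln(OS)/√(π² + ln²(OS)) with OS = 0.470.
−ln 0.470 = 0.7550, so ζ = 0.7550/√(π² + 0.5701) = 0.234.
Then ω_n = 4/(ζ t_s) = 4/(0.234 × 0.0260) = 658 rad/s.

ω_n ≈ 658 rad/s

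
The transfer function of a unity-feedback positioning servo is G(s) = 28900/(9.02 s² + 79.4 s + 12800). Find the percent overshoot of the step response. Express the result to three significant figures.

%OS ≈ 69.1%

Dividing through by 9.02: denominator becomes s² + 8.803 s + 1419.
So ω_n = √1419 = 37.7 rad/s and ζ = 8.803/(2·37.7) = 0.117.
%OS = 100·exp(−πζ/√(1−ζ²)) = 69.1%.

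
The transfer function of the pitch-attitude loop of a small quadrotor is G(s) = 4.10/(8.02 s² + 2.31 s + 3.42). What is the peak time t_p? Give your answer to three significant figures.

Dividing through by 8.02: denominator becomes s² + 0.2880 s + 0.4264.
So ω_n = √0.4264 = 0.653 rad/s and ζ = 0.2880/(2·0.653) = 0.221.
ω_d = 0.653·√(1 − 0.221²) = 0.637 rad/s. t_p = π/ω_d = 4.93 s.

t_p ≈ 4.93 s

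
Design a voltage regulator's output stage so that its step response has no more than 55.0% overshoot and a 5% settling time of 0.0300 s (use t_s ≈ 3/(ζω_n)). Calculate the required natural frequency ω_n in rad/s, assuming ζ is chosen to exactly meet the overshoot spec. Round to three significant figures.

ω_n ≈ 535 rad/s

ζ = −ln(OS)/√(π² + (ln OS)²). With OS = 0.550, ln OS = −0.5978 and ζ = 0.5978/3.198 = 0.187.
From t_s ≈ 3/(ζω_n): ω_n = 3/(ζ·t_s) = 3/(0.187·0.0300) = 535 rad/s.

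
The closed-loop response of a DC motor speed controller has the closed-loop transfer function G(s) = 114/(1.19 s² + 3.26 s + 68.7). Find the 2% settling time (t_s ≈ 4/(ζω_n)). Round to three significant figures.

Dividing through by 1.19: denominator becomes s² + 2.739 s + 57.73.
So ω_n = √57.73 = 7.60 rad/s and ζ = 2.739/(2·7.60) = 0.180.
t_s ≈ 4/(ζω_n) = 2.92 s.

t_s ≈ 2.92 s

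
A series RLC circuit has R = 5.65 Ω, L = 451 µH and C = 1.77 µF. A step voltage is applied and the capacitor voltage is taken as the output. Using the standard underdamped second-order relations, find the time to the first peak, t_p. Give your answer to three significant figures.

t_p ≈ 0.0000902 s

For a series RLC circuit (capacitor voltage as output), ω_n = 1/√(LC) = 1/√(451 µH · 1.77 µF) = 35400 rad/s.
ζ = (R/2)·√(C/L) = (5.65/2)·√(1.77 µF/451 µH) = 0.177.
ω_d = 35400·√(1 − 0.177²) = 34800 rad/s. t_p = π/ω_d = 0.0000902 s.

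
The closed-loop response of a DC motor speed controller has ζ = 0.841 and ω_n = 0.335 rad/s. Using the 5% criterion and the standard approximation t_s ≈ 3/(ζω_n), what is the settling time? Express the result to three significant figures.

t_s ≈ 3/(ζω_n) = 3/(0.841 × 0.335) = 10.6 s.

t_s ≈ 10.6 s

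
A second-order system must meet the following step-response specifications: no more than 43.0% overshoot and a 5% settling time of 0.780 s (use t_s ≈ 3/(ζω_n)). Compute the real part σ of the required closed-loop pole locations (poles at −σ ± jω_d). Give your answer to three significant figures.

The settling-time spec alone fixes σ = ζω_n = 3/t_s = 3/0.780 = 3.85.
(Overshoot then fixes ζ = 0.259 and hence ω_d = σ·√(1−ζ²)/ζ = 14.3 rad/s.)

σ ≈ 3.85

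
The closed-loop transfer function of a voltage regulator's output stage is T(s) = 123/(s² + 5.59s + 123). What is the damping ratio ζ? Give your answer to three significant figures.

ζ ≈ 0.252

ω_n = √123 = 11.1 rad/s; ζ = 5.59/(2·11.1) = 0.252.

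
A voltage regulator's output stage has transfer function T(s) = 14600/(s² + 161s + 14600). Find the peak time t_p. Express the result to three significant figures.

Comparing the denominator to s² + 2ζω_n s + ω_n²: ω_n = √14600 = 121 rad/s, and 2ζω_n = 161 so ζ = 161/(2·121) = 0.666.
The damped frequency ω_d = ω_n√(1−ζ²) = 90.1 rad/s. Then t_p = π/ω_d = 0.0349 s.

t_p ≈ 0.0349 s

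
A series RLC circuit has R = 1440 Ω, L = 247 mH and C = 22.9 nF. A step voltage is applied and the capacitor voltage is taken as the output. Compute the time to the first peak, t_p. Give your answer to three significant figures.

t_p ≈ 0.000242 s

For a series RLC circuit (capacitor voltage as output), ω_n = 1/√(LC) = 1/√(247 mH · 22.9 nF) = 13300 rad/s.
ζ = (R/2)·√(C/L) = (1440/2)·√(22.9 nF/247 mH) = 0.219.
ω_d = ω_n√(1−ζ²) = 13000 rad/s. t_p = π/ω_d = 0.000242 s.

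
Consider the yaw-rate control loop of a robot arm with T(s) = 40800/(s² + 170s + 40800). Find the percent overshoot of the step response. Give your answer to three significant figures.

Comparing the denominator to s² + 2ζω_n s + ω_n²: ω_n = √40800 = 202 rad/s, and 2ζω_n = 170 so ζ = 170/(2·202) = 0.421.
Overshoot: exp(−π·0.421/√(1−0.421²)) = 0.233, i.e. 23.3%.

%OS ≈ 23.3%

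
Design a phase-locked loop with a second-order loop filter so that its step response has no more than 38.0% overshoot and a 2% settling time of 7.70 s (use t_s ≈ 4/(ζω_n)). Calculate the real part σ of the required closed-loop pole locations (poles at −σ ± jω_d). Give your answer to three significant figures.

The settling-time spec alone fixes σ = ζω_n = 4/t_s = 4/7.70 = 0.519.
(Overshoot then fixes ζ = 0.294 and hence ω_d = σ·√(1−ζ²)/ζ = 1.69 rad/s.)

σ ≈ 0.519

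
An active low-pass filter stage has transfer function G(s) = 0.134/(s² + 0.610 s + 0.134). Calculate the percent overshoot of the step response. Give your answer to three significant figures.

%OS ≈ 0.879%

Matching coefficients with s² + 2ζω_n s + ω_n² gives ω_n² = 0.134 ⇒ ω_n = 0.366 rad/s, and ζ = 0.610/(2ω_n) = 0.833.
%OS = 100·exp(−πζ/√(1−ζ²)) = 0.879%.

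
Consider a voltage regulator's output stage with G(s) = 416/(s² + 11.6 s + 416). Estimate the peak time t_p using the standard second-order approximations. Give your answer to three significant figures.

t_p ≈ 0.161 s

Matching coefficients with s² + 2ζω_n s + ω_n² gives ω_n² = 416 ⇒ ω_n = 20.4 rad/s, and ζ = 11.6/(2ω_n) = 0.284.
ω_d = 20.4·√(1 − 0.284²) = 19.6 rad/s. Then t_p = π/ω_d = 0.161 s.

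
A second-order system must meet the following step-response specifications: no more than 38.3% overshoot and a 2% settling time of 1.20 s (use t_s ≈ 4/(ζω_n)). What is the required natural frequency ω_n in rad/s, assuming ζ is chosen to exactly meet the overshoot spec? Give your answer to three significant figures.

ω_n ≈ 11.4 rad/s

ζ = −ln(OS)/√(π² + (ln OS)²). With OS = 0.383, ln OS = −0.9597 and ζ = 0.9597/3.285 = 0.292.
From t_s ≈ 4/(ζω_n): ω_n = 4/(ζ·t_s) = 4/(0.292·1.20) = 11.4 rad/s.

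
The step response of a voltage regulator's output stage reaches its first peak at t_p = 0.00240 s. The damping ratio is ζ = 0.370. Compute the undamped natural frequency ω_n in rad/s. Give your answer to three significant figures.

Peak time t_p = π/ω_d, so ω_d = π/t_p = π/0.00240 = 1310 rad/s.
ω_n = ω_d/√(1−ζ²) = 1310/√0.863 = 1410 rad/s.

ω_n ≈ 1410 rad/s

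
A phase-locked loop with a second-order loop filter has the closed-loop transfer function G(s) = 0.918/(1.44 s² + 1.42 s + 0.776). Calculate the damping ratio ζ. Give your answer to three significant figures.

ζ ≈ 0.672

Dividing through by 1.44: denominator becomes s² + 0.9861 s + 0.5389.
So ω_n = √0.5389 = 0.734 rad/s and ζ = 0.9861/(2·0.734) = 0.672.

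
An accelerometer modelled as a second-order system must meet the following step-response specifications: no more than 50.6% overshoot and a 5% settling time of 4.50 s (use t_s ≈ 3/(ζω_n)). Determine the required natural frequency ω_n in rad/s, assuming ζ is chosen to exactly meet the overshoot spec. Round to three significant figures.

Inverting the overshoot relation: ζ = |ln 0.506|/√(π² + ln²0.506) = 0.212.
From t_s ≈ 3/(ζω_n): ω_n = 3/(ζ·t_s) = 3/(0.212·4.50) = 3.15 rad/s.

ω_n ≈ 3.15 rad/s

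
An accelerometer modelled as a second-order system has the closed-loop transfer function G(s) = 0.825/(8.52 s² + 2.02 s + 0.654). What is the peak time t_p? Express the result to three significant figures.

Dividing through by 8.52: denominator becomes s² + 0.2371 s + 0.07676.
So ω_n = √0.07676 = 0.277 rad/s and ζ = 0.2371/(2·0.277) = 0.428.
ω_d = 0.277·√(1 − 0.428²) = 0.250 rad/s. t_p = π/ω_d = 12.5 s.

t_p ≈ 12.5 s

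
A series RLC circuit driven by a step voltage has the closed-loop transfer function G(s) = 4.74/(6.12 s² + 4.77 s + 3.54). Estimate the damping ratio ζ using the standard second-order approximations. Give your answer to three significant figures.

ζ ≈ 0.512

Dividing through by 6.12: denominator becomes s² + 0.7794 s + 0.5784.
So ω_n = √0.5784 = 0.761 rad/s and ζ = 0.7794/(2·0.761) = 0.512.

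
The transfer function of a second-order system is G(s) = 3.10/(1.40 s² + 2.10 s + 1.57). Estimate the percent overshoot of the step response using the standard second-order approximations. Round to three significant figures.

Dividing through by 1.40: denominator becomes s² + 1.500 s + 1.121.
So ω_n = √1.121 = 1.06 rad/s and ζ = 1.500/(2·1.06) = 0.708.
%OS = 100 e^{−πζ/√(1−ζ²)} with ζ = 0.708 gives 4.28%.

%OS ≈ 4.28%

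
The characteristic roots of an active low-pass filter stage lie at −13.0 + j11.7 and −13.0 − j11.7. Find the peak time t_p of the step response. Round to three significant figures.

t_p = π/ω_d with ω_d = 11.7 (the imaginary part), so t_p = 0.269 s.

t_p ≈ 0.269 s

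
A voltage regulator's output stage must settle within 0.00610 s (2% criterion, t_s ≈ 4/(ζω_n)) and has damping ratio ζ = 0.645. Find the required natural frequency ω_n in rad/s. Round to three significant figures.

Rearranging t_s ≈ 4/(ζω_n) gives ω_n = 4/(ζ·t_s) = 4/(0.645 × 0.00610) = 1020 rad/s.

ω_n ≈ 1020 rad/s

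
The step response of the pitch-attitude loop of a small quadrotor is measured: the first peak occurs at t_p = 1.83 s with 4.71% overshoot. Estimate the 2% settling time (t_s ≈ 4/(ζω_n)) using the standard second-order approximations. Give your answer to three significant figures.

t_s ≈ 2.40 s

The overshoot fixes ζ = −ln(OS)/√(π²+ln²(OS)) = 0.697.
From t_p = π/ω_d, ω_d = π/1.83 = 1.72 rad/s, so ω_n = ω_d/√(1−ζ²) = 2.39 rad/s.
t_s ≈ 4/(ζω_n) = 4/(0.697·2.39) = 2.40 s.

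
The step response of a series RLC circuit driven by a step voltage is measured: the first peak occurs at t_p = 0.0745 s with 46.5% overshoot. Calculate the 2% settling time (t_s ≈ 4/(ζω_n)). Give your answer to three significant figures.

ζ from %OS: ζ = |ln 0.465|/√(π²+ln²0.465) = 0.237.
t_p = π/ω_d ⇒ ω_d = 42.2 rad/s; then ω_n = ω_d/√(1−ζ²) = 43.4 rad/s.
t_s ≈ 4/(ζω_n) = 4/(0.237·43.4) = 0.389 s.

t_s ≈ 0.389 s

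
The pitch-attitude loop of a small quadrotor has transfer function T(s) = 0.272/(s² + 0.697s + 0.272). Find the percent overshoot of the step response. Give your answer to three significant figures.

%OS ≈ 5.95%

Matching coefficients with s² + 2ζω_n s + ω_n² gives ω_n² = 0.272 ⇒ ω_n = 0.522 rad/s, and ζ = 0.697/(2ω_n) = 0.668.
Overshoot: exp(−π·0.668/√(1−0.668²)) = 0.0595, i.e. 5.95%.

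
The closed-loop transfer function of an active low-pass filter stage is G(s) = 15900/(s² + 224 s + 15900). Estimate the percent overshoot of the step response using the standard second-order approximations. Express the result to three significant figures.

ω_n = √15900 = 126 rad/s; ζ = 224/(2·126) = 0.888.
Overshoot: exp(−π·0.888/√(1−0.888²)) = 0.00230, i.e. 0.230%.

%OS ≈ 0.230%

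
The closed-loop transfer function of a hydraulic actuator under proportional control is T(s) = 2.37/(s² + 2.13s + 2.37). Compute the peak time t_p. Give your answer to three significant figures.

Comparing the denominator to s² + 2ζω_n s + ω_n²: ω_n = √2.37 = 1.54 rad/s, and 2ζω_n = 2.13 so ζ = 2.13/(2·1.54) = 0.692.
ω_d = 1.54·√(1 − 0.692²) = 1.11 rad/s. Then t_p = π/ω_d = 2.83 s.

t_p ≈ 2.83 s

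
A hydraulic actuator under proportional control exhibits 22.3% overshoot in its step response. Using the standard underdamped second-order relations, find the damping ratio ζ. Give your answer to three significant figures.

ζ ≈ 0.431

Inverting the overshoot relation: ζ = |ln 0.223|/√(π² + ln²0.223) = 0.431.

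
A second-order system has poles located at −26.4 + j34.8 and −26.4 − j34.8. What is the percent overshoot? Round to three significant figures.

With σ = 26.4, ω_d = 34.8: ω_n = √(σ²+ω_d²) = 43.7 rad/s, ζ = σ/ω_n = 0.604.
%OS = 100 e^{−πζ/√(1−ζ²)} with ζ = 0.604 gives 9.22%.

%OS ≈ 9.22%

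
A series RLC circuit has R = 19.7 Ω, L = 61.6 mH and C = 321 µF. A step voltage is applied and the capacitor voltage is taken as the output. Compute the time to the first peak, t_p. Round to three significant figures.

For a series RLC circuit (capacitor voltage as output), ω_n = 1/√(LC) = 1/√(61.6 mH · 321 µF) = 225 rad/s.
ζ = (R/2)·√(C/L) = (19.7/2)·√(321 µF/61.6 mH) = 0.711.
ω_d = ω_n√(1−ζ²) = 158 rad/s. t_p = π/ω_d = 0.0199 s.

t_p ≈ 0.0199 s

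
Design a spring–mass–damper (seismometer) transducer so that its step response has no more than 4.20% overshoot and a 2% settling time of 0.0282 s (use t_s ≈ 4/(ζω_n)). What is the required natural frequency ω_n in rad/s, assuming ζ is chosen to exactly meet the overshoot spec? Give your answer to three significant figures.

ω_n ≈ 200 rad/s

From %OS = 100·exp(−πζ/√(1−ζ²)), invert to get ζ = −ln(OS)/√(π² + ln²(OS)) with OS = 0.0420.
−ln 0.0420 = 3.170, so ζ = 3.170/√(π² + 10.05) = 0.710.
Then ω_n = 4/(ζ t_s) = 4/(0.710 × 0.0282) = 200 rad/s.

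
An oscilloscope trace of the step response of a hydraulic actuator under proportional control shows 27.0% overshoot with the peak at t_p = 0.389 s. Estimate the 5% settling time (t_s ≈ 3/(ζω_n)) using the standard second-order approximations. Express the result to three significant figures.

t_s ≈ 0.891 s

The overshoot fixes ζ = −ln(OS)/√(π²+ln²(OS)) = 0.385.
From t_p = π/ω_d, ω_d = π/0.389 = 8.08 rad/s, so ω_n = ω_d/√(1−ζ²) = 8.75 rad/s.
t_s ≈ 3/(ζω_n) = 3/(0.385·8.75) = 0.891 s.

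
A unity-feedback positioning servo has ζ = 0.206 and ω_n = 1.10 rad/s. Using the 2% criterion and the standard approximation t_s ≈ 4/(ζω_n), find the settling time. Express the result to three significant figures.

t_s ≈ 4/(ζω_n) = 4/(0.206 × 1.10) = 17.7 s.

t_s ≈ 17.7 s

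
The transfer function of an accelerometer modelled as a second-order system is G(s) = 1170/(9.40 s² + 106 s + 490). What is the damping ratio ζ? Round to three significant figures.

Dividing through by 9.40: denominator becomes s² + 11.28 s + 52.13.
So ω_n = √52.13 = 7.22 rad/s and ζ = 11.28/(2·7.22) = 0.781.

ζ ≈ 0.781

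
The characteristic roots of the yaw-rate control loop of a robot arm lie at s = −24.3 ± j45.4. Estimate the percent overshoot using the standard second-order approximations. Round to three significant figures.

%OS ≈ 18.6%

The poles are at −σ ± jω_d with σ = 24.3 and ω_d = 45.4, so ω_n = √(σ²+ω_d²) = 51.5 rad/s and ζ = σ/ω_n = 0.472.
%OS = 100 e^{−πζ/√(1−ζ²)} with ζ = 0.472 gives 18.6%.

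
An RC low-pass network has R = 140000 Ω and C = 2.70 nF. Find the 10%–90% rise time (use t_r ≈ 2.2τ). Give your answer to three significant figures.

τ = RC = 140000 × 2.70 nF = 0.000378 s.
t_r ≈ 2.2τ = 0.000832 s.

t_r ≈ 0.000832 s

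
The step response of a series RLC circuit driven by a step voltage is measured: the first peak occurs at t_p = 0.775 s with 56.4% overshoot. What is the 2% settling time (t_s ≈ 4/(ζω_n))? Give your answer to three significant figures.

t_s ≈ 5.41 s

ζ from %OS: ζ = |ln 0.564|/√(π²+ln²0.564) = 0.179.
From t_p = π/ω_d, ω_d = π/0.775 = 4.05 rad/s, so ω_n = ω_d/√(1−ζ²) = 4.12 rad/s.
t_s ≈ 4/(ζω_n) = 4/(0.179·4.12) = 5.41 s.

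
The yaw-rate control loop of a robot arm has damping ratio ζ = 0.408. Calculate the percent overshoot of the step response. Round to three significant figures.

%OS ≈ 24.6%

For an underdamped second-order system, %OS = 100·exp(−πζ/√(1−ζ²)).
πζ/√(1−ζ²) = π·0.408/√(1−0.166) = 1.404, so %OS = 100·e^(−1.404) = 24.6%.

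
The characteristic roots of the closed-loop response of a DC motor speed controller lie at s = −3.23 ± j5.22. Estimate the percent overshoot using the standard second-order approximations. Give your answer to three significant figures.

%OS ≈ 14.3%

With σ = 3.23, ω_d = 5.22: ω_n = √(σ²+ω_d²) = 6.14 rad/s, ζ = σ/ω_n = 0.526.
Overshoot: exp(−π·0.526/√(1−0.526²)) = 0.143, i.e. 14.3%.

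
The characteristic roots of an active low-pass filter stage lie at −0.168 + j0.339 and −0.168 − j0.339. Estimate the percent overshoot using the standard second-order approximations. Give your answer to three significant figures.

%OS ≈ 21.1%

|pole| = ω_n = √(0.168² + 0.339²) = 0.378 rad/s; ζ = cos θ = σ/ω_n = 0.444.
Overshoot: exp(−π·0.444/√(1−0.444²)) = 0.211, i.e. 21.1%.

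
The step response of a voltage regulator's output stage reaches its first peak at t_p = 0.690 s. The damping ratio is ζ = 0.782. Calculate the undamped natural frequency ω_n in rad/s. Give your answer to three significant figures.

ω_n ≈ 7.30 rad/s

Peak time t_p = π/ω_d, so ω_d = π/t_p = π/0.690 = 4.55 rad/s.
ω_n = ω_d/√(1−ζ²) = 4.55/√0.388 = 7.30 rad/s.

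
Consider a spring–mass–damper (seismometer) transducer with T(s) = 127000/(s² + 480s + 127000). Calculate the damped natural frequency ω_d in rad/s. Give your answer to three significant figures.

ω_d ≈ 263 rad/s

ω_n = √127000 = 356 rad/s; ζ = 480/(2·356) = 0.673.
The damped frequency ω_d = ω_n√(1−ζ²) = 263 rad/s.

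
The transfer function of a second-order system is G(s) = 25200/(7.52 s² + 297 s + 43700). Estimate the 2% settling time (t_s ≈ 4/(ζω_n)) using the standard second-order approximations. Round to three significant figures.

t_s ≈ 0.203 s

Dividing through by 7.52: denominator becomes s² + 39.49 s + 5811.
So ω_n = √5811 = 76.2 rad/s and ζ = 39.49/(2·76.2) = 0.259.
t_s ≈ 4/(ζω_n) = 0.203 s.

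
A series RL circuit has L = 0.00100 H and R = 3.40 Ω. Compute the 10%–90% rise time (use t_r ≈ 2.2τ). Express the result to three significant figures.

τ = L/R = 0.00100/3.40 = 0.000294 s.
t_r ≈ 2.2τ = 0.000647 s.

t_r ≈ 0.000647 s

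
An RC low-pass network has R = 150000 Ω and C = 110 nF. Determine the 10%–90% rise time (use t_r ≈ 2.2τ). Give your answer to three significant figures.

τ = RC = 150000 × 110 nF = 0.0165 s.
t_r ≈ 2.2τ = 0.0363 s.

t_r ≈ 0.0363 s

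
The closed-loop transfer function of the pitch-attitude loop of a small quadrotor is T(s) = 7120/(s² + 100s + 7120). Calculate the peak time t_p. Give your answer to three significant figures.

t_p ≈ 0.0462 s

Comparing the denominator to s² + 2ζω_n s + ω_n²: ω_n = √7120 = 84.4 rad/s, and 2ζω_n = 100 so ζ = 100/(2·84.4) = 0.593.
ω_d = 84.4·√(1 − 0.593²) = 68.0 rad/s. Then t_p = π/ω_d = 0.0462 s.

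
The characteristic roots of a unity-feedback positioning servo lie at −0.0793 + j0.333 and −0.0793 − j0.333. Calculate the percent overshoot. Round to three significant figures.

The poles are at −σ ± jω_d with σ = 0.0793 and ω_d = 0.333, so ω_n = √(σ²+ω_d²) = 0.342 rad/s and ζ = σ/ω_n = 0.232.
%OS = 100·exp(−πζ/√(1−ζ²)) = 47.3%.

%OS ≈ 47.3%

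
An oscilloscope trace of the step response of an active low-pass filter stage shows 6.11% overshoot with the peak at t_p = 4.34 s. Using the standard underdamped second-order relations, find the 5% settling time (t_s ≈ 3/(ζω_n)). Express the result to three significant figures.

The overshoot fixes ζ = −ln(OS)/√(π²+ln²(OS)) = 0.665.
t_p = π/ω_d ⇒ ω_d = 0.724 rad/s; then ω_n = ω_d/√(1−ζ²) = 0.969 rad/s.
t_s ≈ 3/(ζω_n) = 3/(0.665·0.969) = 4.66 s.

t_s ≈ 4.66 s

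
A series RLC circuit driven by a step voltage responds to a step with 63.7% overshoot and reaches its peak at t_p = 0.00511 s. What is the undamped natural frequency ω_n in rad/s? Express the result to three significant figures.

ω_n ≈ 621 rad/s

From the overshoot, ζ = −ln(OS)/√(π²+ln²(OS)) = 0.142.
t_p = π/ω_d ⇒ ω_d = 615 rad/s; then ω_n = ω_d/√(1−ζ²) = 621 rad/s.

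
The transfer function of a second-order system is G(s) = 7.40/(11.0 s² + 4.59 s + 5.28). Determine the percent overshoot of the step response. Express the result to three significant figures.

Dividing through by 11.0: denominator becomes s² + 0.4173 s + 0.4800.
So ω_n = √0.4800 = 0.693 rad/s and ζ = 0.4173/(2·0.693) = 0.301.
%OS = 100·exp(−πζ/√(1−ζ²)) = 37.1%.

%OS ≈ 37.1%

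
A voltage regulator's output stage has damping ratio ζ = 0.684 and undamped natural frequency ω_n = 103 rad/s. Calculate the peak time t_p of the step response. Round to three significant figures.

The damped frequency is ω_d = ω_n√(1−ζ²) = 103·√(1−0.468) = 75.1 rad/s.
Peak time t_p = π/ω_d = π/75.1 = 0.0418 s.

t_p ≈ 0.0418 s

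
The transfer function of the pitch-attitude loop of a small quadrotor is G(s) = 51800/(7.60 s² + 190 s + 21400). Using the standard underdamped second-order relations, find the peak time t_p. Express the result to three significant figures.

Dividing through by 7.60: denominator becomes s² + 25.00 s + 2816.
So ω_n = √2816 = 53.1 rad/s and ζ = 25.00/(2·53.1) = 0.236.
The damped frequency ω_d = ω_n√(1−ζ²) = 51.6 rad/s. t_p = π/ω_d = 0.0609 s.

t_p ≈ 0.0609 s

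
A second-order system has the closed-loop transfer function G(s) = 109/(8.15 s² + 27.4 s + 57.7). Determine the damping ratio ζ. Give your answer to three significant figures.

ζ ≈ 0.632

Dividing through by 8.15: denominator becomes s² + 3.362 s + 7.080.
So ω_n = √7.080 = 2.66 rad/s and ζ = 3.362/(2·2.66) = 0.632.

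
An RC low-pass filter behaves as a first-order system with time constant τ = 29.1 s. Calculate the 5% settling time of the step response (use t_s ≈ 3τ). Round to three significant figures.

t_s ≈ 87.3 s

t_s ≈ 3τ = 87.3 s.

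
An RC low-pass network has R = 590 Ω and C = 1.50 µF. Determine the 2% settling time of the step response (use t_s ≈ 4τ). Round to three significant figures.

t_s ≈ 0.00354 s

τ = RC = 590 × 1.50 µF = 0.000885 s.
t_s ≈ 4τ = 0.00354 s.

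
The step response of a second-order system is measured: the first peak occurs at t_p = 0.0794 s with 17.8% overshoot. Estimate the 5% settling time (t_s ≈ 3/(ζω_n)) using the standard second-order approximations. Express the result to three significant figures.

t_s ≈ 0.138 s

ζ from %OS: ζ = |ln 0.178|/√(π²+ln²0.178) = 0.482.
t_p = π/ω_d ⇒ ω_d = 39.6 rad/s; then ω_n = ω_d/√(1−ζ²) = 45.1 rad/s.
t_s ≈ 3/(ζω_n) = 3/(0.482·45.1) = 0.138 s.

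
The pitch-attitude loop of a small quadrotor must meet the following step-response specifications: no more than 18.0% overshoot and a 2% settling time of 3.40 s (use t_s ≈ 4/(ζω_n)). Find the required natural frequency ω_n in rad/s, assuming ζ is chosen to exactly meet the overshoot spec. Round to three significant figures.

From %OS = 100·exp(−πζ/√(1−ζ²)), invert to get ζ = −ln(OS)/√(π² + ln²(OS)) with OS = 0.180.
−ln 0.180 = 1.715, so ζ = 1.715/√(π² + 2.941) = 0.479.
Then ω_n = 4/(ζ t_s) = 4/(0.479 × 3.40) = 2.46 rad/s.

ω_n ≈ 2.46 rad/s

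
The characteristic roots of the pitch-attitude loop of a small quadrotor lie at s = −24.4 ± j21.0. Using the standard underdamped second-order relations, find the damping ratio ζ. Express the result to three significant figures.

The poles are at −σ ± jω_d with σ = 24.4 and ω_d = 21.0, so ω_n = √(σ²+ω_d²) = 32.2 rad/s and ζ = σ/ω_n = 0.758.

ζ ≈ 0.758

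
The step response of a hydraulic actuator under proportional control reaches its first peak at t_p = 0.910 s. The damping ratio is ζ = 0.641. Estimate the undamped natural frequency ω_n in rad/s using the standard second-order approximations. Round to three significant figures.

ω_n ≈ 4.50 rad/s

Peak time t_p = π/ω_d, so ω_d = π/t_p = π/0.910 = 3.45 rad/s.
ω_n = ω_d/√(1−ζ²) = 3.45/√0.589 = 4.50 rad/s.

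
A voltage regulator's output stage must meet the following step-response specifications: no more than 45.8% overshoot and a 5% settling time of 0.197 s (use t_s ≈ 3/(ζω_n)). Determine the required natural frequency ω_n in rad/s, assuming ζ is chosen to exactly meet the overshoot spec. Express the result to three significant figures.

From %OS = 100·exp(−πζ/√(1−ζ²)), invert to get ζ = −ln(OS)/√(π² + ln²(OS)) with OS = 0.458.
−ln 0.458 = 0.7809, so ζ = 0.7809/√(π² + 0.6098) = 0.241.
From t_s ≈ 3/(ζω_n): ω_n = 3/(ζ·t_s) = 3/(0.241·0.197) = 63.1 rad/s.

ω_n ≈ 63.1 rad/s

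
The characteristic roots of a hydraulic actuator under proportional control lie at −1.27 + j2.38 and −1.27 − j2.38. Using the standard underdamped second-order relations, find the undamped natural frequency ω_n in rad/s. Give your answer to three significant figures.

The poles are at −σ ± jω_d with σ = 1.27 and ω_d = 2.38, so ω_n = √(σ²+ω_d²) = 2.70 rad/s and ζ = σ/ω_n = 0.471.

ω_n ≈ 2.70 rad/s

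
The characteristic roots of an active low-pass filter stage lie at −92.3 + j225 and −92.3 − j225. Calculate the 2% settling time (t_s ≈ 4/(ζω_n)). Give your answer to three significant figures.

t_s ≈ 0.0433 s

For poles at −σ ± jω_d, ζω_n = σ = 92.3, so t_s ≈ 4/σ = 0.0433 s.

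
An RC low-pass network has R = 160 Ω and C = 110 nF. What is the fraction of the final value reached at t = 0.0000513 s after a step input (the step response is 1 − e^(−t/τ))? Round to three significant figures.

y/y_∞ ≈ 0.946

τ = RC = 160 × 110 nF = 0.0000176 s.
y(t)/y_∞ = 1 − e^(−t/τ) = 1 − e^(−0.0000513/0.0000176) = 1 − e^(−2.91) = 0.946.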